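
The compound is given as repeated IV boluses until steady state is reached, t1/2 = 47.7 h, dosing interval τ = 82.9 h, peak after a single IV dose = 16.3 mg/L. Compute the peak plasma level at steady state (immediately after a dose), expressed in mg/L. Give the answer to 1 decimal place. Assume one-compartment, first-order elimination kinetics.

23.3 mg/L

k = ln2 / t½ = 0.693147 / 47.7 = 0.01453 h⁻¹
e^(−kτ) = e^(−0.01453 × 82.9) = 0.2998
Accumulation ratio R = 1 / (1 − e^(−kτ)) = 1 / (1 − 0.2998) = 1.428
Steady-state peak = C₀ × R = 16.3 × 1.428 = 23.28 mg/L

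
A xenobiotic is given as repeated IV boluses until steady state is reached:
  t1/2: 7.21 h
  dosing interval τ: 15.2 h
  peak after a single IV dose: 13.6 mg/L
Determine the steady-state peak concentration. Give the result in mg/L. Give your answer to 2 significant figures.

18 mg/L

k = ln2 / t½ = 0.693147 / 7.21 = 0.09614 h⁻¹
e^(−kτ) = e^(−0.09614 × 15.2) = 0.2319
Accumulation ratio R = 1 / (1 − e^(−kτ)) = 1 / (1 − 0.2319) = 1.302
Steady-state peak = C₀ × R = 13.6 × 1.302 = 17.71 mg/L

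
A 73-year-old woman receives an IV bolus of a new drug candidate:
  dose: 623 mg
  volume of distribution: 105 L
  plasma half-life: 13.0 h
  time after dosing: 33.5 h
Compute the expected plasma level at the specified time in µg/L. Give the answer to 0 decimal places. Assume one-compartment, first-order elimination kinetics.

C₀ = Dose / Vd = 623.0 / 105 = 5.933 mg/L
k = ln2 / t½ = 0.693147 / 13.0 = 0.05332 h⁻¹
C = C₀ · e^(−k·t) = 5.933 × e^(−0.05332 × 33.5)
  = 5.933 × 0.1676 = 0.9944 mg/L
Convert: 0.9944 mg/L × 1000 = 994.4 µg/L

994 µg/L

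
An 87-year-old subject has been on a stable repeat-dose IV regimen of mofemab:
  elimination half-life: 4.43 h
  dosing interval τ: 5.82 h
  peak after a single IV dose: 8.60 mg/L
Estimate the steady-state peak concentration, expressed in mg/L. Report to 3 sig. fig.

14.4 mg/L

k = ln2 / t½ = 0.693147 / 4.43 = 0.1565 h⁻¹
e^(−kτ) = e^(−0.1565 × 5.82) = 0.4022
Accumulation ratio R = 1 / (1 − e^(−kτ)) = 1 / (1 − 0.4022) = 1.673
Steady-state peak = C₀ × R = 8.60 × 1.673 = 14.39 mg/L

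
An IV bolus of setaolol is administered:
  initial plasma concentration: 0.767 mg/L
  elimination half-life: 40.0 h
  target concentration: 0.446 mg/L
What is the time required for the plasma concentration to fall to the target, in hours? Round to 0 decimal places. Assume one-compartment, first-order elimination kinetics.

k = ln2 / t½ = 0.693147 / 40.0 = 0.01733 h⁻¹
t = ln(C₀ / C) / k = ln(0.7670 / 0.446) / 0.01733
  = ln(1.720) / 0.01733 = 0.5423 / 0.01733 = 31.29 h

31 h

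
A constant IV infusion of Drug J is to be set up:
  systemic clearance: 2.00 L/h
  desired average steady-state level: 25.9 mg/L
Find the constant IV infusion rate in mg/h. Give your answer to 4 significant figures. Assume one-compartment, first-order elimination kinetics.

At steady state, infusion rate R₀ = Css × CL = 25.9 × 2.000 = 51.80 mg/h

51.80 mg/h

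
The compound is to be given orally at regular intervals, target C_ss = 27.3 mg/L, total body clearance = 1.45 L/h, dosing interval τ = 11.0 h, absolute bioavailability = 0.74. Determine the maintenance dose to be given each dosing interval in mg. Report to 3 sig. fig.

588 mg

At steady state, F × (Dose/τ) = Css × CL.
Dose = Css × CL × τ / F = 27.3 × 1.450 × 11.0 / 0.74 = 588.4 mg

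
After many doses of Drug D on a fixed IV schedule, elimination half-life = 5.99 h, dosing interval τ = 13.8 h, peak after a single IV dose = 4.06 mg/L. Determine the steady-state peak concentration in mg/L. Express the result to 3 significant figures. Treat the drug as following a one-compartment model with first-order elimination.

5.09 mg/L

k = ln2 / t½ = 0.693147 / 5.99 = 0.1157 h⁻¹
e^(−kτ) = e^(−0.1157 × 13.8) = 0.2026
Accumulation ratio R = 1 / (1 − e^(−kτ)) = 1 / (1 − 0.2026) = 1.254
Steady-state peak = C₀ × R = 4.06 × 1.254 = 5.091 mg/L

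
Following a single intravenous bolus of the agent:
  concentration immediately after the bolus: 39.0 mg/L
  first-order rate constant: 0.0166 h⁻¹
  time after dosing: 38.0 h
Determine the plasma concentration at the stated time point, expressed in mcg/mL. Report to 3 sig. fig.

C = C₀ · e^(−k·t) = 39.00 × e^(−0.01660 × 38.0)
  = 39.00 × 0.5322 = 20.76 mg/L
(20.76 mg/L = 20.76 mcg/mL)

20.8 mcg/mL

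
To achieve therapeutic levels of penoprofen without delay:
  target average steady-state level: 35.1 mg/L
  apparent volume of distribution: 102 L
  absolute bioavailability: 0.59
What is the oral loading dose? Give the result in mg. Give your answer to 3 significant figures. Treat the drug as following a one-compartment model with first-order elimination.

6070 mg

LD = Css × Vd / F = 35.1 × 102 / 0.59 = 6068 mg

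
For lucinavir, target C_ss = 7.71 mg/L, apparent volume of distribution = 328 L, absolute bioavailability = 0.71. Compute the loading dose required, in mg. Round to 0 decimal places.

LD = Css × Vd / F = 7.71 × 328 / 0.71 = 3562 mg

3562 mg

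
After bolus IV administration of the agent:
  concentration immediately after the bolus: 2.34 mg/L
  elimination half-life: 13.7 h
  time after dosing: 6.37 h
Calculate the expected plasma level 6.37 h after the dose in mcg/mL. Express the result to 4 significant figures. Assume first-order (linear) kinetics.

k = ln2 / t½ = 0.693147 / 13.7 = 0.05059 h⁻¹
C = C₀ · e^(−k·t) = 2.340 × e^(−0.05059 × 6.37)
  = 2.340 × 0.7245 = 1.695 mg/L
(1.695 mg/L = 1.695 mcg/mL)

1.695 mcg/mL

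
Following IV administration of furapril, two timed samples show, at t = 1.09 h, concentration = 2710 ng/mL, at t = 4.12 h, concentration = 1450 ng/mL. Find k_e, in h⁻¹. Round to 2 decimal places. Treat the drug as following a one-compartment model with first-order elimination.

0.21 h⁻¹

k = ln(C₁/C₂) / (t₂ − t₁) = ln(2710/1450) / (4.12 − 1.09)
  = 0.6254 / 3.030 = 0.2064 h⁻¹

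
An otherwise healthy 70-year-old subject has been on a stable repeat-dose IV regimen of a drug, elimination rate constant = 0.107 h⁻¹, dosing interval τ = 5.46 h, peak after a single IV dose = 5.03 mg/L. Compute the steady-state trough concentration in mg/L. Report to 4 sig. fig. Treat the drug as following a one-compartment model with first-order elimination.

6.338 mg/L

e^(−kτ) = e^(−0.1070 × 5.46) = 0.5575
Accumulation ratio R = 1 / (1 − e^(−kτ)) = 1 / (1 − 0.5575) = 2.260
Steady-state trough = C₀ × R × e^(−kτ) = 5.03 × 2.260 × 0.5575 = 6.338 mg/L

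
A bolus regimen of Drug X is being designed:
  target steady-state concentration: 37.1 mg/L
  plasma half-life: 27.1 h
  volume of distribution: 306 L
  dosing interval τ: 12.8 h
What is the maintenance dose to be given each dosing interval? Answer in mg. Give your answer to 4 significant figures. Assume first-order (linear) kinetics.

k = ln2 / t½ = 0.693147 / 27.1 = 0.02558 h⁻¹
CL = k × Vd = 0.02558 × 306 = 7.827 L/h
At steady state, Dose/τ = Css × CL.
Dose = Css × CL × τ = 37.1 × 7.827 × 12.8 = 3717 mg

3717 mg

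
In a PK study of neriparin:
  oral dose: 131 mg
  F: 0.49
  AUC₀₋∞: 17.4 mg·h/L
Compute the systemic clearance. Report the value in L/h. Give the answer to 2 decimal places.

CL = F·Dose / AUC = 0.49 × 131 / 17.4 = 3.689 L/h

3.69 L/h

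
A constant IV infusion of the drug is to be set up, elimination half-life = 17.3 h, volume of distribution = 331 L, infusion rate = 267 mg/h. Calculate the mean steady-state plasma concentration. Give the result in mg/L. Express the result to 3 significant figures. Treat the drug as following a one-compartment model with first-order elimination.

20.1 mg/L

k = ln2 / t½ = 0.693147 / 17.3 = 0.04007 h⁻¹
CL = k × Vd = 0.04007 × 331 = 13.26 L/h
At steady state Css = R₀ / CL = 267 / 13.26 = 20.14 mg/L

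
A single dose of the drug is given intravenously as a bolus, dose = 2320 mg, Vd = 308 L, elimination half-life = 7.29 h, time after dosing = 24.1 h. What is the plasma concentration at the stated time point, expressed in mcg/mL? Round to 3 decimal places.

0.762 mcg/mL

C₀ = Dose / Vd = 2320 / 308 = 7.532 mg/L
k = ln2 / t½ = 0.693147 / 7.29 = 0.09508 h⁻¹
C = C₀ · e^(−k·t) = 7.532 × e^(−0.09508 × 24.1)
  = 7.532 × 0.1011 = 0.7615 mg/L
(0.7615 mg/L = 0.7615 mcg/mL)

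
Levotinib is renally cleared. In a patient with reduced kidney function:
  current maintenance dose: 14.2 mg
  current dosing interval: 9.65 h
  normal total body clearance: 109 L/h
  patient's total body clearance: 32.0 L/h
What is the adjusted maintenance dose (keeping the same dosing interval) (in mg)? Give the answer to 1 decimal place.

4.2 mg

To keep the same average steady-state level, dosing rate must scale with clearance.
CL ratio = 32.0 / 109 = 0.2936
New dose (same interval) = 14.2 × 0.2936 = 4.169 mg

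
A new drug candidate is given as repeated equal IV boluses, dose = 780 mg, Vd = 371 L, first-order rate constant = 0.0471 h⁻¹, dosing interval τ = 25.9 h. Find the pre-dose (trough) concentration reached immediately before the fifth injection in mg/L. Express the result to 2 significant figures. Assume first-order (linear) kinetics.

0.87 mg/L

C₀ per dose = Dose / Vd = 780 / 371 = 2.102 mg/L
Fraction remaining after one interval: r = e^(−kτ) = e^(−0.04710 × 25.9) = 0.2953
Before dose 5, 4 doses have been given (aged 1τ, 2τ, 3τ, 4τ).
C_trough = C₀ × (r + r² + … + r^4) = C₀ × r(1−r^4)/(1−r)
        = 2.102 × 0.2953 × (1 − 0.007604) / (1 − 0.2953) = 0.8741 mg/L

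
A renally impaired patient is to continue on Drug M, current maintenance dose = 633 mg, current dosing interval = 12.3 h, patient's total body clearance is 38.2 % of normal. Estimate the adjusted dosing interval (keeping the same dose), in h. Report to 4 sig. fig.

32.20 h

To keep the same average steady-state level, dosing rate must scale with clearance.
CL ratio = 38.2 / 100 = 0.3820
New interval (same dose) = 12.3 / 0.3820 = 32.20 h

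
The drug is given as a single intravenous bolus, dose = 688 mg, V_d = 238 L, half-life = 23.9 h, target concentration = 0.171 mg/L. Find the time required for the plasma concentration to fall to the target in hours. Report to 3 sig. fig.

97.5 h

C₀ = Dose / Vd = 688.0 / 238 = 2.891 mg/L
k = ln2 / t½ = 0.693147 / 23.9 = 0.02900 h⁻¹
t = ln(C₀ / C) / k = ln(2.891 / 0.171) / 0.02900
  = ln(16.91) / 0.02900 = 2.828 / 0.02900 = 97.52 h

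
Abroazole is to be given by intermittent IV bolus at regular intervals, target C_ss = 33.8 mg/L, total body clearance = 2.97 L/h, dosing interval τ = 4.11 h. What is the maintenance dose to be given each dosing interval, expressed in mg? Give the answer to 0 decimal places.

413 mg

At steady state, Dose/τ = Css × CL.
Dose = Css × CL × τ = 33.8 × 2.970 × 4.11 = 412.6 mg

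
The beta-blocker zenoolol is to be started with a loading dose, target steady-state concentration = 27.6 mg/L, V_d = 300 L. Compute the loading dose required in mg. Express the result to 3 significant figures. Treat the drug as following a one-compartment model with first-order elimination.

LD = Css × Vd = 27.6 × 300 = 8280 mg

8280 mg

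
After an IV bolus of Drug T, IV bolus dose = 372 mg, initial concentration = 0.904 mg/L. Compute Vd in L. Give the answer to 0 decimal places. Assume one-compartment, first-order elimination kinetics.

412 L

Vd = Dose / C₀ = 372.0 / 0.904 = 411.5 L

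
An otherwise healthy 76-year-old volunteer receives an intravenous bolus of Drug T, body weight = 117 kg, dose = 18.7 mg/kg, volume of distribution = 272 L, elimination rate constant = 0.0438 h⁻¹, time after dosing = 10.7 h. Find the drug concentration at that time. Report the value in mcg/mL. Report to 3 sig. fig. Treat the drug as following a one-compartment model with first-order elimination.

5.03 mcg/mL

Total dose = 18.7 × 117 = 2188 mg
C₀ = Dose / Vd = 2188 / 272 = 8.044 mg/L
C = C₀ · e^(−k·t) = 8.044 × e^(−0.04380 × 10.7)
  = 8.044 × 0.6258 = 5.034 mg/L
(5.034 mg/L = 5.034 mcg/mL)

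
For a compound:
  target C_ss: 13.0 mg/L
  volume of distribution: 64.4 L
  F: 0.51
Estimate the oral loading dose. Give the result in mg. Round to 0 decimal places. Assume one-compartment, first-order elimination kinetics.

1642 mg

LD = Css × Vd / F = 13.0 × 64.4 / 0.51 = 1642 mg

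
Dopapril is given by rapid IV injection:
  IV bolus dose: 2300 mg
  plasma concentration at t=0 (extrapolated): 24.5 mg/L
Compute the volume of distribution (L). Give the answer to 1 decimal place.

93.9 L

Vd = Dose / C₀ = 2300 / 24.5 = 93.88 L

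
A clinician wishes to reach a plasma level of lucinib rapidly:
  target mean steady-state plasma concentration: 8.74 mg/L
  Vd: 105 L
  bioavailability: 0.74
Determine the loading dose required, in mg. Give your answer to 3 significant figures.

LD = Css × Vd / F = 8.74 × 105 / 0.74 = 1240 mg

1240 mg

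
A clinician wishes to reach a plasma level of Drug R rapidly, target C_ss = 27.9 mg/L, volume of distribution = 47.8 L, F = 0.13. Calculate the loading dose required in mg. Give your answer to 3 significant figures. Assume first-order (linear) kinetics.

LD = Css × Vd / F = 27.9 × 47.8 / 0.13 = 10260 mg

10300 mg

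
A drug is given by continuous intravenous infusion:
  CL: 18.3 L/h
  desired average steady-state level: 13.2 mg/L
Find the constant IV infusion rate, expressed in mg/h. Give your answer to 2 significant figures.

At steady state, infusion rate R₀ = Css × CL = 13.2 × 18.30 = 241.6 mg/h

240 mg/h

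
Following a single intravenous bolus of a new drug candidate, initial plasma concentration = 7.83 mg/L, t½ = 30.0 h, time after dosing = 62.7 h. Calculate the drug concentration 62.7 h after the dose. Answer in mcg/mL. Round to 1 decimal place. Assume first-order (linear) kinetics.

k = ln2 / t½ = 0.693147 / 30.0 = 0.02310 h⁻¹
C = C₀ · e^(−k·t) = 7.830 × e^(−0.02310 × 62.7)
  = 7.830 × 0.2350 = 1.840 mg/L
(1.840 mg/L = 1.840 mcg/mL)

1.8 mcg/mL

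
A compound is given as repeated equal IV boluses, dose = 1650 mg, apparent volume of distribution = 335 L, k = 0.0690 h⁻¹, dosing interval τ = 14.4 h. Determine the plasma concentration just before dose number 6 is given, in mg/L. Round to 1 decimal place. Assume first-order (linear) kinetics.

2.9 mg/L

C₀ per dose = Dose / Vd = 1650 / 335 = 4.925 mg/L
Fraction remaining after one interval: r = e^(−kτ) = e^(−0.06900 × 14.4) = 0.3702
Before dose 6, 5 doses have been given (aged 1τ, 2τ, 3τ, 4τ, 5τ).
C_trough = C₀ × (r + r² + … + r^5) = C₀ × r(1−r^5)/(1−r)
        = 4.925 × 0.3702 × (1 − 0.006953) / (1 − 0.3702) = 2.875 mg/L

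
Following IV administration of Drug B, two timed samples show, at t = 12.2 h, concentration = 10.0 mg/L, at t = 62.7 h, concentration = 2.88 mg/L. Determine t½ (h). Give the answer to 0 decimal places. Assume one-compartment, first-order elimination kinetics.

k = ln(C₁/C₂) / (t₂ − t₁) = ln(10.0/2.88) / (62.7 − 12.2)
  = 1.245 / 50.50 = 0.02465 h⁻¹
t½ = ln2 / k = 0.693147 / 0.02465 = 28.12 h

28 h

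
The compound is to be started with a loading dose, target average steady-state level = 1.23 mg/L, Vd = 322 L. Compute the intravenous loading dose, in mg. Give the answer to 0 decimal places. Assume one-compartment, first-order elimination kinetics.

LD = Css × Vd = 1.23 × 322 = 396.1 mg

396 mg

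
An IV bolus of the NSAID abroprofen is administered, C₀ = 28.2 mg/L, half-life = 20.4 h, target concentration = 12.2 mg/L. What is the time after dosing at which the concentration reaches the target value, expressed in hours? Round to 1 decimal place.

24.7 h

k = ln2 / t½ = 0.693147 / 20.4 = 0.03398 h⁻¹
t = ln(C₀ / C) / k = ln(28.20 / 12.2) / 0.03398
  = ln(2.311) / 0.03398 = 0.8377 / 0.03398 = 24.65 h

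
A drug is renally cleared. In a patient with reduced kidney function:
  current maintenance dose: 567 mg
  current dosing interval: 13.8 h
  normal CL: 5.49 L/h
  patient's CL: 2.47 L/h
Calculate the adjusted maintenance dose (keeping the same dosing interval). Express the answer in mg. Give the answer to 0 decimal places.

255 mg

To keep the same average steady-state level, dosing rate must scale with clearance.
CL ratio = 2.47 / 5.49 = 0.4499
New dose (same interval) = 567 × 0.4499 = 255.1 mg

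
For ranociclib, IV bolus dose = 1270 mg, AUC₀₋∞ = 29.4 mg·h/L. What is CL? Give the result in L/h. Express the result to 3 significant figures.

43.2 L/h

CL = Dose / AUC = 1270 / 29.4 = 43.20 L/h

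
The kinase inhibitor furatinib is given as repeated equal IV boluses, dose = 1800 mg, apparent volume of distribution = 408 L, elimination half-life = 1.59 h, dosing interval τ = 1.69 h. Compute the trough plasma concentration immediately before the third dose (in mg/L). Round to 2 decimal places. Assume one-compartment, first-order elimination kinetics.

C₀ per dose = Dose / Vd = 1800 / 408 = 4.412 mg/L
k = ln2 / t½ = 0.693147 / 1.59 = 0.4359 h⁻¹
Fraction remaining after one interval: r = e^(−kτ) = e^(−0.4359 × 1.69) = 0.4787
Before dose 3, 2 doses have been given (aged 1τ, 2τ).
C_trough = C₀ × (r + r²) = 4.412 × (0.4787 + 0.2292) = 3.123 mg/L

3.12 mg/L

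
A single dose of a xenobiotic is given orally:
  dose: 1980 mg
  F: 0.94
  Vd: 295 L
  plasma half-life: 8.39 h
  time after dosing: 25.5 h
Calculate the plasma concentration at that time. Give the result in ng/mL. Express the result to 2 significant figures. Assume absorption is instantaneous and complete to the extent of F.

Amount reaching circulation = F × Dose = 0.94 × 1980 = 1861 mg
C₀ = F·Dose / Vd = 1861 / 295 = 6.308 mg/L
k = ln2 / t½ = 0.693147 / 8.39 = 0.08262 h⁻¹
C = C₀ · e^(−k·t) = 6.308 × e^(−0.08262 × 25.5)
  = 6.308 × 0.1216 = 0.7671 mg/L
Convert: 0.7671 mg/L × 1000 = 767.1 ng/mL

770 ng/mL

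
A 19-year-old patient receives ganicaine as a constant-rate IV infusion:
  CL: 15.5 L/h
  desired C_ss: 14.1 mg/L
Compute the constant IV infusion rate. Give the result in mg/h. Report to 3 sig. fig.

At steady state, infusion rate R₀ = Css × CL = 14.1 × 15.50 = 218.6 mg/h

219 mg/h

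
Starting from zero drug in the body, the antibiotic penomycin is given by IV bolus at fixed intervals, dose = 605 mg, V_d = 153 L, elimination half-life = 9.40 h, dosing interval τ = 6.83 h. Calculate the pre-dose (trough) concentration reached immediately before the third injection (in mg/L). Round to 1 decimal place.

C₀ per dose = Dose / Vd = 605 / 153 = 3.954 mg/L
k = ln2 / t½ = 0.693147 / 9.40 = 0.07374 h⁻¹
Fraction remaining after one interval: r = e^(−kτ) = e^(−0.07374 × 6.83) = 0.6043
Before dose 3, 2 doses have been given (aged 1τ, 2τ).
C_trough = C₀ × (r + r²) = 3.954 × (0.6043 + 0.3652) = 3.833 mg/L

3.8 mg/L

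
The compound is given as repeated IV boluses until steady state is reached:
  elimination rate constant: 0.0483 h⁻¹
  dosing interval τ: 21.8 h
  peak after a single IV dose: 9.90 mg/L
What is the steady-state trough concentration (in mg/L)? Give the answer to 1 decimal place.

5.3 mg/L

e^(−kτ) = e^(−0.04830 × 21.8) = 0.3489
Accumulation ratio R = 1 / (1 − e^(−kτ)) = 1 / (1 − 0.3489) = 1.536
Steady-state trough = C₀ × R × e^(−kτ) = 9.90 × 1.536 × 0.3489 = 5.306 mg/L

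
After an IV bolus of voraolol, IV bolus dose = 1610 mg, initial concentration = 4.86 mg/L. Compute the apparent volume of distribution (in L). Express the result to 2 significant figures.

Vd = Dose / C₀ = 1610 / 4.86 = 331.3 L

330 L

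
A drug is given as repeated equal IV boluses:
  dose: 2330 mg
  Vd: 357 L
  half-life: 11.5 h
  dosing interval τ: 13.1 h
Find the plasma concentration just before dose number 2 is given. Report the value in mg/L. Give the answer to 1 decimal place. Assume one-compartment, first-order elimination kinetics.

C₀ per dose = Dose / Vd = 2330 / 357 = 6.527 mg/L
k = ln2 / t½ = 0.693147 / 11.5 = 0.06027 h⁻¹
Fraction remaining after one interval: r = e^(−kτ) = e^(−0.06027 × 13.1) = 0.4541
Before dose 2, 1 dose has been given (aged 1τ).
C_trough = C₀ × r = 6.527 × 0.4541 = 2.964 mg/L

3.0 mg/L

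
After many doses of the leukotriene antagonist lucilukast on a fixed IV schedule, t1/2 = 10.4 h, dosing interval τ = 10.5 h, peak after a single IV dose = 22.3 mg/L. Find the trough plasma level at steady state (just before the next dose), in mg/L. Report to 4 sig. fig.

22.01 mg/L

k = ln2 / t½ = 0.693147 / 10.4 = 0.06665 h⁻¹
e^(−kτ) = e^(−0.06665 × 10.5) = 0.4967
Accumulation ratio R = 1 / (1 − e^(−kτ)) = 1 / (1 − 0.4967) = 1.987
Steady-state trough = C₀ × R × e^(−kτ) = 22.3 × 1.987 × 0.4967 = 22.01 mg/L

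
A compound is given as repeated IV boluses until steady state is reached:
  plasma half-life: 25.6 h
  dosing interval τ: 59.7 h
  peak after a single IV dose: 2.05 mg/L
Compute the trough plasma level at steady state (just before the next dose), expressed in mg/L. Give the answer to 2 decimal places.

0.51 mg/L

k = ln2 / t½ = 0.693147 / 25.6 = 0.02708 h⁻¹
e^(−kτ) = e^(−0.02708 × 59.7) = 0.1986
Accumulation ratio R = 1 / (1 − e^(−kτ)) = 1 / (1 − 0.1986) = 1.248
Steady-state trough = C₀ × R × e^(−kτ) = 2.05 × 1.248 × 0.1986 = 0.5081 mg/L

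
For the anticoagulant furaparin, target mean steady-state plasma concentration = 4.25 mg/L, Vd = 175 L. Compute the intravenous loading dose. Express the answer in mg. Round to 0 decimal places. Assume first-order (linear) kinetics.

LD = Css × Vd = 4.25 × 175 = 743.8 mg

744 mg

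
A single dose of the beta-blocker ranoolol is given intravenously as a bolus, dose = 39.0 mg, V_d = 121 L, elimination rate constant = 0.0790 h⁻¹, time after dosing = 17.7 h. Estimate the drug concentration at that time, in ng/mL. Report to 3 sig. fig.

79.6 ng/mL

C₀ = Dose / Vd = 39.00 / 121 = 0.3223 mg/L
C = C₀ · e^(−k·t) = 0.3223 × e^(−0.07900 × 17.7)
  = 0.3223 × 0.2470 = 0.07961 mg/L
Convert: 0.07961 mg/L × 1000 = 79.61 ng/mL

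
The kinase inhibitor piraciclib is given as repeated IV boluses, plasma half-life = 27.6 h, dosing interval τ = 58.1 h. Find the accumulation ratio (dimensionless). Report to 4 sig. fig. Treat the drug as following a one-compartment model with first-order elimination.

1.303

k = ln2 / t½ = 0.693147 / 27.6 = 0.02511 h⁻¹
e^(−kτ) = e^(−0.02511 × 58.1) = 0.2325
Accumulation ratio R = 1 / (1 − e^(−kτ)) = 1 / (1 − 0.2325) = 1.303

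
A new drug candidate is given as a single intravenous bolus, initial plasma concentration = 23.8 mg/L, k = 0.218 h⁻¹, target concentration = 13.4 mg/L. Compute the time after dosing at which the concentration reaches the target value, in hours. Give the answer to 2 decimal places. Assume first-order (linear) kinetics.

2.64 h

t = ln(C₀ / C) / k = ln(23.80 / 13.4) / 0.2180
  = ln(1.776) / 0.2180 = 0.5744 / 0.2180 = 2.635 h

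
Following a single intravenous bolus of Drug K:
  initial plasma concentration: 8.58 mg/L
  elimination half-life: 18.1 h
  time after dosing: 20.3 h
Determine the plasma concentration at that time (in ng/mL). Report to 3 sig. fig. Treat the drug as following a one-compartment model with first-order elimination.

3940 ng/mL

k = ln2 / t½ = 0.693147 / 18.1 = 0.03830 h⁻¹
C = C₀ · e^(−k·t) = 8.580 × e^(−0.03830 × 20.3)
  = 8.580 × 0.4596 = 3.943 mg/L
Convert: 3.943 mg/L × 1000 = 3943 ng/mL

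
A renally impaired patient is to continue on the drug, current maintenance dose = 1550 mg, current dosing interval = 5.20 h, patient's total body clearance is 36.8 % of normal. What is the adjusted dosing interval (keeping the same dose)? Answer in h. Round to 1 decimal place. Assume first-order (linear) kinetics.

To keep the same average steady-state level, dosing rate must scale with clearance.
CL ratio = 36.8 / 100 = 0.3680
New interval (same dose) = 5.20 / 0.3680 = 14.13 h

14.1 h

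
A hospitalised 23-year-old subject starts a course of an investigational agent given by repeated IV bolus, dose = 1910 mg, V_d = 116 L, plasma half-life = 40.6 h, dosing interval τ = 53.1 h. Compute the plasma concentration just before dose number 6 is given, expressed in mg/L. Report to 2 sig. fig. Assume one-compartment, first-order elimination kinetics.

11 mg/L

C₀ per dose = Dose / Vd = 1910 / 116 = 16.47 mg/L
k = ln2 / t½ = 0.693147 / 40.6 = 0.01707 h⁻¹
Fraction remaining after one interval: r = e^(−kτ) = e^(−0.01707 × 53.1) = 0.4040
Before dose 6, 5 doses have been given (aged 1τ, 2τ, 3τ, 4τ, 5τ).
C_trough = C₀ × (r + r² + … + r^5) = C₀ × r(1−r^5)/(1−r)
        = 16.47 × 0.4040 × (1 − 0.01076) / (1 − 0.4040) = 11.04 mg/L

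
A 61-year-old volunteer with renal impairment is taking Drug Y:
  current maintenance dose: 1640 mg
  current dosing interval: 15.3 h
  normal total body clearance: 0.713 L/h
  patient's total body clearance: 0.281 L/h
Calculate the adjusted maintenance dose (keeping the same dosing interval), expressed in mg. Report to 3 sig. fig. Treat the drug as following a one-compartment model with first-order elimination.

To keep the same average steady-state level, dosing rate must scale with clearance.
CL ratio = 0.281 / 0.713 = 0.3941
New dose (same interval) = 1640 × 0.3941 = 646.3 mg

646 mg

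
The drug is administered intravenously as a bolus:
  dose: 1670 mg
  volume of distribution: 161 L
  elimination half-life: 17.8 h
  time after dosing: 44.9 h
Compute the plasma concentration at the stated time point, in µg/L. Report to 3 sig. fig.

1810 µg/L

C₀ = Dose / Vd = 1670 / 161 = 10.37 mg/L
k = ln2 / t½ = 0.693147 / 17.8 = 0.03894 h⁻¹
C = C₀ · e^(−k·t) = 10.37 × e^(−0.03894 × 44.9)
  = 10.37 × 0.1741 = 1.805 mg/L
Convert: 1.805 mg/L × 1000 = 1805 µg/L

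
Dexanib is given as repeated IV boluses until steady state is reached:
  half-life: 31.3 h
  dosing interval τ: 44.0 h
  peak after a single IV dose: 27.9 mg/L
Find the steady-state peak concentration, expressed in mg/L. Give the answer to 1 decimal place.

44.8 mg/L

k = ln2 / t½ = 0.693147 / 31.3 = 0.02215 h⁻¹
e^(−kτ) = e^(−0.02215 × 44.0) = 0.3773
Accumulation ratio R = 1 / (1 − e^(−kτ)) = 1 / (1 − 0.3773) = 1.606
Steady-state peak = C₀ × R = 27.9 × 1.606 = 44.81 mg/L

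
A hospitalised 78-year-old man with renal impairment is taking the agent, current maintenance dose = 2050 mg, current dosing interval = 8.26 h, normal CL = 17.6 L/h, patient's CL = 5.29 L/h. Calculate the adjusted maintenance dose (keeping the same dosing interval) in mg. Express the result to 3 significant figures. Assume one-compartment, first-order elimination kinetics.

To keep the same average steady-state level, dosing rate must scale with clearance.
CL ratio = 5.29 / 17.6 = 0.3006
New dose (same interval) = 2050 × 0.3006 = 616.2 mg

616 mg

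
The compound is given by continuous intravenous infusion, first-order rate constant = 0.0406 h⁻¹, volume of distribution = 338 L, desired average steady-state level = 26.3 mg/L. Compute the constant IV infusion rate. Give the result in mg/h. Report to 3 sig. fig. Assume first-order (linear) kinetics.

CL = k × Vd = 0.04060 × 338 = 13.72 L/h
At steady state, infusion rate R₀ = Css × CL = 26.3 × 13.72 = 360.8 mg/h

361 mg/h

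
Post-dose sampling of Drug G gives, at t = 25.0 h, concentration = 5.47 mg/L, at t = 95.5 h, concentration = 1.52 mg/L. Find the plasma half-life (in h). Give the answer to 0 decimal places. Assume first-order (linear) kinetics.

k = ln(C₁/C₂) / (t₂ − t₁) = ln(5.47/1.52) / (95.5 − 25.0)
  = 1.281 / 70.50 = 0.01817 h⁻¹
t½ = ln2 / k = 0.693147 / 0.01817 = 38.15 h

38 h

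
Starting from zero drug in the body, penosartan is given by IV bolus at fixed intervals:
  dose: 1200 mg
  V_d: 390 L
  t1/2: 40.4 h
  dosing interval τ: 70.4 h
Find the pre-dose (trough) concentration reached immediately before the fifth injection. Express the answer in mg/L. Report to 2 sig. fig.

C₀ per dose = Dose / Vd = 1200 / 390 = 3.077 mg/L
k = ln2 / t½ = 0.693147 / 40.4 = 0.01716 h⁻¹
Fraction remaining after one interval: r = e^(−kτ) = e^(−0.01716 × 70.4) = 0.2988
Before dose 5, 4 doses have been given (aged 1τ, 2τ, 3τ, 4τ).
C_trough = C₀ × (r + r² + … + r^4) = C₀ × r(1−r^4)/(1−r)
        = 3.077 × 0.2988 × (1 − 0.007971) / (1 − 0.2988) = 1.301 mg/L

1.3 mg/L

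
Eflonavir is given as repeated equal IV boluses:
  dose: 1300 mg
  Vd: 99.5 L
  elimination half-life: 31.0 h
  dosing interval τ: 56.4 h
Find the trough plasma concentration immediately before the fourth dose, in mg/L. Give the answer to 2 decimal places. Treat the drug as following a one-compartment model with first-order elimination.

5.05 mg/L

C₀ per dose = Dose / Vd = 1300 / 99.5 = 13.07 mg/L
k = ln2 / t½ = 0.693147 / 31.0 = 0.02236 h⁻¹
Fraction remaining after one interval: r = e^(−kτ) = e^(−0.02236 × 56.4) = 0.2833
Before dose 4, 3 doses have been given (aged 1τ, 2τ, 3τ).
C_trough = C₀ × (r + r² + … + r^3) = C₀ × r(1−r^3)/(1−r)
        = 13.07 × 0.2833 × (1 − 0.02274) / (1 − 0.2833) = 5.049 mg/L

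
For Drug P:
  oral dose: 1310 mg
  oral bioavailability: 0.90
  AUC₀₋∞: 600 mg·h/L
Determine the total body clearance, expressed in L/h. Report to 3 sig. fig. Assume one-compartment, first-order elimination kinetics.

CL = F·Dose / AUC = 0.90 × 1310 / 600 = 1.965 L/h

1.97 L/h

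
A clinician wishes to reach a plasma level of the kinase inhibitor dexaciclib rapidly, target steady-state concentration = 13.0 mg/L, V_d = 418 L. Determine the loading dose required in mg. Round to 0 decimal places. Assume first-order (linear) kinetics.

LD = Css × Vd = 13.0 × 418 = 5434 mg

5434 mg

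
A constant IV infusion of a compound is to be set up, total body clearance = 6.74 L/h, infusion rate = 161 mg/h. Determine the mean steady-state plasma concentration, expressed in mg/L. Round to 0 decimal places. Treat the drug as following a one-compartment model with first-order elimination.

24 mg/L

At steady state Css = R₀ / CL = 161 / 6.740 = 23.89 mg/L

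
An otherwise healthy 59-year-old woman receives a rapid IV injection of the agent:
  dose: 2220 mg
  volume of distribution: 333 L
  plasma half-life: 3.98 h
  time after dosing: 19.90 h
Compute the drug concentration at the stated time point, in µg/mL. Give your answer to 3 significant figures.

0.208 µg/mL

C₀ = Dose / Vd = 2220 / 333 = 6.667 mg/L
k = ln2 / t½ = 0.693147 / 3.98 = 0.1742 h⁻¹
t / t½ = 19.90 / 3.98 = 5 half-lives
C = C₀ × (1/2)^5 = 6.667 × 0.03125 = 0.2083 mg/L
(0.2083 mg/L = 0.2083 µg/mL)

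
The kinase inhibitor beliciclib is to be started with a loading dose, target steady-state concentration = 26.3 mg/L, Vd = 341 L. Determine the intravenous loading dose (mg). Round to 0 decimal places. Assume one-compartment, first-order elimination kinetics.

8968 mg

LD = Css × Vd = 26.3 × 341 = 8968 mg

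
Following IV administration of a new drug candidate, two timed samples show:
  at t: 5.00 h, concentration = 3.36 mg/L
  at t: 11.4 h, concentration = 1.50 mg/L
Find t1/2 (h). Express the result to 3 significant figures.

k = ln(C₁/C₂) / (t₂ − t₁) = ln(3.36/1.50) / (11.4 − 5.00)
  = 0.8065 / 6.400 = 0.1260 h⁻¹
t½ = ln2 / k = 0.693147 / 0.1260 = 5.501 h

5.50 h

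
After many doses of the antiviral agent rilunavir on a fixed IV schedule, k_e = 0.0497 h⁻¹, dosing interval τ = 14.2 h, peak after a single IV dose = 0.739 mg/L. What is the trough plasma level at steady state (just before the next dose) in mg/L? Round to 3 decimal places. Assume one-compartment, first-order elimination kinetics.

0.721 mg/L

e^(−kτ) = e^(−0.04970 × 14.2) = 0.4937
Accumulation ratio R = 1 / (1 − e^(−kτ)) = 1 / (1 − 0.4937) = 1.975
Steady-state trough = C₀ × R × e^(−kτ) = 0.739 × 1.975 × 0.4937 = 0.7206 mg/L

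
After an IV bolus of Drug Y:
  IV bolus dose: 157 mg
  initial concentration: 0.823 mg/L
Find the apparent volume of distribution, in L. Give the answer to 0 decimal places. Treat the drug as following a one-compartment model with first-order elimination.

191 L

Vd = Dose / C₀ = 157.0 / 0.823 = 190.8 L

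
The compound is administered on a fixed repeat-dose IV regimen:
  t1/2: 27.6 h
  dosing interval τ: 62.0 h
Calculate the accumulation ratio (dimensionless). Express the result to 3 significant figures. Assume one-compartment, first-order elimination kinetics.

k = ln2 / t½ = 0.693147 / 27.6 = 0.02511 h⁻¹
e^(−kτ) = e^(−0.02511 × 62.0) = 0.2108
Accumulation ratio R = 1 / (1 − e^(−kτ)) = 1 / (1 − 0.2108) = 1.267

1.27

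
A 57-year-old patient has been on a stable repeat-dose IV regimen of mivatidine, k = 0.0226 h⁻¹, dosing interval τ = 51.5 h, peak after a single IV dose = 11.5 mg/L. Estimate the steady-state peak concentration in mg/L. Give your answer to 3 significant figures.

e^(−kτ) = e^(−0.02260 × 51.5) = 0.3123
Accumulation ratio R = 1 / (1 − e^(−kτ)) = 1 / (1 − 0.3123) = 1.454
Steady-state peak = C₀ × R = 11.5 × 1.454 = 16.72 mg/L

16.7 mg/L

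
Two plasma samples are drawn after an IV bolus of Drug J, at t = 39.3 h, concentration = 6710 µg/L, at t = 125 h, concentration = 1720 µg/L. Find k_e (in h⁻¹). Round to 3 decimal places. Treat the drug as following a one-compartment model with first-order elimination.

0.016 h⁻¹

k = ln(C₁/C₂) / (t₂ − t₁) = ln(6710/1720) / (125 − 39.3)
  = 1.361 / 85.70 = 0.01588 h⁻¹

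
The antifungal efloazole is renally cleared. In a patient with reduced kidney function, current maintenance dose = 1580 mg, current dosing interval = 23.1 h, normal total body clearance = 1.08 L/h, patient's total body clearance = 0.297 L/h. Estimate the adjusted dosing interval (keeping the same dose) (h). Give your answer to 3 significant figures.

To keep the same average steady-state level, dosing rate must scale with clearance.
CL ratio = 0.297 / 1.08 = 0.2750
New interval (same dose) = 23.1 / 0.2750 = 84.00 h

84.0 h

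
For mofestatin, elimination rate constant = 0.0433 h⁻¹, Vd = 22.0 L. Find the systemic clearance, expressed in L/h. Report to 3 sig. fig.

CL = k × Vd = 0.0433 × 22.0 = 0.9526 L/h

0.953 L/h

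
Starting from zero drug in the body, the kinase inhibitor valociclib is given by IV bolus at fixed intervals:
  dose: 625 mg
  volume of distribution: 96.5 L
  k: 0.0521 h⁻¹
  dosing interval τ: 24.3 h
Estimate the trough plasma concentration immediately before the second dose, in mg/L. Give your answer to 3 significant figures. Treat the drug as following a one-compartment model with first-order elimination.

1.83 mg/L

C₀ per dose = Dose / Vd = 625 / 96.5 = 6.477 mg/L
Fraction remaining after one interval: r = e^(−kτ) = e^(−0.05210 × 24.3) = 0.2819
Before dose 2, 1 dose has been given (aged 1τ).
C_trough = C₀ × r = 6.477 × 0.2819 = 1.826 mg/L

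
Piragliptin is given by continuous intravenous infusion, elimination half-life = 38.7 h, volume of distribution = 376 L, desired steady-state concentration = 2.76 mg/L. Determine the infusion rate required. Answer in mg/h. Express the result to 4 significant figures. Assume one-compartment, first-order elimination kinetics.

k = ln2 / t½ = 0.693147 / 38.7 = 0.01791 h⁻¹
CL = k × Vd = 0.01791 × 376 = 6.734 L/h
At steady state, infusion rate R₀ = Css × CL = 2.76 × 6.734 = 18.59 mg/h

18.59 mg/h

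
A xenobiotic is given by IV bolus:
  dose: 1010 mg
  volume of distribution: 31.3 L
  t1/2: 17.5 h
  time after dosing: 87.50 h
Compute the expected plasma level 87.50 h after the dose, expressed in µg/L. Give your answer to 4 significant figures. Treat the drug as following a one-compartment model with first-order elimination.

1008 µg/L

C₀ = Dose / Vd = 1010 / 31.3 = 32.27 mg/L
k = ln2 / t½ = 0.693147 / 17.5 = 0.03961 h⁻¹
t / t½ = 87.50 / 17.5 = 5 half-lives
C = C₀ × (1/2)^5 = 32.27 × 0.03125 = 1.008 mg/L
Convert: 1.008 mg/L × 1000 = 1008 µg/L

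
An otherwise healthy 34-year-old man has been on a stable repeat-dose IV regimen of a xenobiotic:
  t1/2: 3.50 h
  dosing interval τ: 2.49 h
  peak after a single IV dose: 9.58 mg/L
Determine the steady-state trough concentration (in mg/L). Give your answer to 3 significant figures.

15.0 mg/L

k = ln2 / t½ = 0.693147 / 3.50 = 0.1980 h⁻¹
e^(−kτ) = e^(−0.1980 × 2.49) = 0.6108
Accumulation ratio R = 1 / (1 − e^(−kτ)) = 1 / (1 − 0.6108) = 2.569
Steady-state trough = C₀ × R × e^(−kτ) = 9.58 × 2.569 × 0.6108 = 15.03 mg/L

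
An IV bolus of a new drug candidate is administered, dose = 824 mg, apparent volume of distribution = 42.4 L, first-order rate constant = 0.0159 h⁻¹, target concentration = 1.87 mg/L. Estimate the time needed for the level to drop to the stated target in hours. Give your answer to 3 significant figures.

C₀ = Dose / Vd = 824.0 / 42.4 = 19.43 mg/L
t = ln(C₀ / C) / k = ln(19.43 / 1.87) / 0.01590
  = ln(10.39) / 0.01590 = 2.341 / 0.01590 = 147.2 h

147 h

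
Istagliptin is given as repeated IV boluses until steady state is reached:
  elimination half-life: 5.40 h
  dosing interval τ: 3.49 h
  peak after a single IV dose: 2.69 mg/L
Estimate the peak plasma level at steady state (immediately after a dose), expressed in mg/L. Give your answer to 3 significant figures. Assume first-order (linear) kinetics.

k = ln2 / t½ = 0.693147 / 5.40 = 0.1284 h⁻¹
e^(−kτ) = e^(−0.1284 × 3.49) = 0.6388
Accumulation ratio R = 1 / (1 − e^(−kτ)) = 1 / (1 − 0.6388) = 2.769
Steady-state peak = C₀ × R = 2.69 × 2.769 = 7.449 mg/L

7.45 mg/L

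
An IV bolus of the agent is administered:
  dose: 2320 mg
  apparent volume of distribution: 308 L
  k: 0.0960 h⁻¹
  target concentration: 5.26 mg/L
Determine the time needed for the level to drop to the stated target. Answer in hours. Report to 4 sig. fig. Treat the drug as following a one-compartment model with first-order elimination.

C₀ = Dose / Vd = 2320 / 308 = 7.532 mg/L
t = ln(C₀ / C) / k = ln(7.532 / 5.26) / 0.09600
  = ln(1.432) / 0.09600 = 0.3591 / 0.09600 = 3.741 h

3.741 h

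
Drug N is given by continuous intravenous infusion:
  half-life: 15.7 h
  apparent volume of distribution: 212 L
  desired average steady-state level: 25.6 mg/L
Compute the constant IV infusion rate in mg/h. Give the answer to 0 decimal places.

240 mg/h

k = ln2 / t½ = 0.693147 / 15.7 = 0.04415 h⁻¹
CL = k × Vd = 0.04415 × 212 = 9.360 L/h
At steady state, infusion rate R₀ = Css × CL = 25.6 × 9.360 = 239.6 mg/h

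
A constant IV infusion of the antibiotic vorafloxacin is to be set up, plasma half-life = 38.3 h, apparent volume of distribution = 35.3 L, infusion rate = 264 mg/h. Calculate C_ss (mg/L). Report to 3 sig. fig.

413 mg/L

k = ln2 / t½ = 0.693147 / 38.3 = 0.01810 h⁻¹
CL = k × Vd = 0.01810 × 35.3 = 0.6389 L/h
At steady state Css = R₀ / CL = 264 / 0.6389 = 413.2 mg/L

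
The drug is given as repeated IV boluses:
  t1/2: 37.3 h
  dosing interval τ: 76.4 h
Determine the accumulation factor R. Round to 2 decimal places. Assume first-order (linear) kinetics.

k = ln2 / t½ = 0.693147 / 37.3 = 0.01858 h⁻¹
e^(−kτ) = e^(−0.01858 × 76.4) = 0.2418
Accumulation ratio R = 1 / (1 − e^(−kτ)) = 1 / (1 − 0.2418) = 1.319

1.32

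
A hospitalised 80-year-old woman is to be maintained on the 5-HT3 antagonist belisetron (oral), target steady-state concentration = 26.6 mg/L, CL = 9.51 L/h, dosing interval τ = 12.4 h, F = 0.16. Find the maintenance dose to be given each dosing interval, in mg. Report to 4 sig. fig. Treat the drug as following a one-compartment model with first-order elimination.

19600 mg

At steady state, F × (Dose/τ) = Css × CL.
Dose = Css × CL × τ / F = 26.6 × 9.510 × 12.4 / 0.16 = 19600 mg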